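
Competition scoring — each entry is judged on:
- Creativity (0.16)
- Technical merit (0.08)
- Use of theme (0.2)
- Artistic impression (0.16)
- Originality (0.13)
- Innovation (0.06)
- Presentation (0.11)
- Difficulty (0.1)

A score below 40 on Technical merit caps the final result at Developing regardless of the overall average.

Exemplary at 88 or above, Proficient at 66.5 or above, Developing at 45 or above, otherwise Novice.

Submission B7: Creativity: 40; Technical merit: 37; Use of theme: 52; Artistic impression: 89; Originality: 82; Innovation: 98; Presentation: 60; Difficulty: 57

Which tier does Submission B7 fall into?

Developing

Technical merit score 37 < 40: minimum not met.
Weighted total:
  Creativity 40 × 0.16 = 6.4
  Technical merit 37 × 0.08 = 2.96
  Use of theme 52 × 0.2 = 10.4
  Artistic impression 89 × 0.16 = 14.24
  Originality 82 × 0.13 = 10.66
  Innovation 98 × 0.06 = 5.88
  Presentation 60 × 0.11 = 6.6
  Difficulty 57 × 0.1 = 5.7
Sum = 62.84
62.84 would be Developing; cap at Developing applies → Developing.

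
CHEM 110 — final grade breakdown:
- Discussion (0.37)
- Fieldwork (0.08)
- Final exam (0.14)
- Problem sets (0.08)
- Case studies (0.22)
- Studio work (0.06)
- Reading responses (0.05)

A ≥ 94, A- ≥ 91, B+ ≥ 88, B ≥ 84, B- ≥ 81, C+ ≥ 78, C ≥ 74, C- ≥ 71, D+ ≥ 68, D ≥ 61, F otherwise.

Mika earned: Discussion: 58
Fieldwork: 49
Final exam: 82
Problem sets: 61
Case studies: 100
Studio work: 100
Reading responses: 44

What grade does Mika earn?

Weighted total:
  Discussion 58 × 0.37 = 21.46
  Fieldwork 49 × 0.08 = 3.92
  Final exam 82 × 0.14 = 11.48
  Problem sets 61 × 0.08 = 4.88
  Case studies 100 × 0.22 = 22
  Studio work 100 × 0.06 = 6
  Reading responses 44 × 0.05 = 2.2
Sum = 71.94
71.94 is ≥ 71 and < 74 → C-

C-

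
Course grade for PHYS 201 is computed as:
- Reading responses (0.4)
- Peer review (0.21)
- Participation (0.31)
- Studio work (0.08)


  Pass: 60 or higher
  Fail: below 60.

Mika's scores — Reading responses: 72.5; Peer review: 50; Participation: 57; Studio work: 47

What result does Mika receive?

Weighted total:
  Reading responses 72.5 × 0.4 = 29
  Peer review 50 × 0.21 = 10.5
  Participation 57 × 0.31 = 17.67
  Studio work 47 × 0.08 = 3.76
Sum = 60.93
60.93 ≥ 60 → Pass

Pass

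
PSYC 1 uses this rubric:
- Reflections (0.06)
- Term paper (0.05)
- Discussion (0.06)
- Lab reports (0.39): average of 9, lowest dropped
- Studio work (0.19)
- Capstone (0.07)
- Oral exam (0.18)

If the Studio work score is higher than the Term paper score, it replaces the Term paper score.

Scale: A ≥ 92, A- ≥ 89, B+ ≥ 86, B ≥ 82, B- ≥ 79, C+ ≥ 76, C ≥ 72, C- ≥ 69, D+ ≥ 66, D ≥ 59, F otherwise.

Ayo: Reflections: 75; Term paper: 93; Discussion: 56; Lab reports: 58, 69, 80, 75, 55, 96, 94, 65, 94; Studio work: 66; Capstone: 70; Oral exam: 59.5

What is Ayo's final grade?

Lab reports: drop 55 → average of remaining 8 = 631/8 = 78.875
Studio work (66) ≤ Term paper (93), so Term paper stays at 93.
Weighted total:
  Reflections 75 × 0.06 = 4.5
  Term paper 93 × 0.05 = 4.65
  Discussion 56 × 0.06 = 3.36
  Lab reports 78.875 × 0.39 = 30.76125
  Studio work 66 × 0.19 = 12.54
  Capstone 70 × 0.07 = 4.9
  Oral exam 59.5 × 0.18 = 10.71
Sum = 71.42125
71.42125 is ≥ 69 and < 72 → C-

C-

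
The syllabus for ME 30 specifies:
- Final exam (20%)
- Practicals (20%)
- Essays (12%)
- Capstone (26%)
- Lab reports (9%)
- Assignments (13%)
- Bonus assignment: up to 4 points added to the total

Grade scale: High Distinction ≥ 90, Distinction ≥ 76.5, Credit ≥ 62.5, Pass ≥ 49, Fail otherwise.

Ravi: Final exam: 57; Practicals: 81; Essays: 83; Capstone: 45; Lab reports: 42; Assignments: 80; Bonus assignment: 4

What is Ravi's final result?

Weighted total:
  Final exam 57 × 0.2 = 11.4
  Practicals 81 × 0.2 = 16.2
  Essays 83 × 0.12 = 9.96
  Capstone 45 × 0.26 = 11.7
  Lab reports 42 × 0.09 = 3.78
  Assignments 80 × 0.13 = 10.4
Sum = 63.44
Bonus assignment: 63.44 + 4 = 67.44
67.44 is ≥ 62.5 and < 76.5 → Credit

Credit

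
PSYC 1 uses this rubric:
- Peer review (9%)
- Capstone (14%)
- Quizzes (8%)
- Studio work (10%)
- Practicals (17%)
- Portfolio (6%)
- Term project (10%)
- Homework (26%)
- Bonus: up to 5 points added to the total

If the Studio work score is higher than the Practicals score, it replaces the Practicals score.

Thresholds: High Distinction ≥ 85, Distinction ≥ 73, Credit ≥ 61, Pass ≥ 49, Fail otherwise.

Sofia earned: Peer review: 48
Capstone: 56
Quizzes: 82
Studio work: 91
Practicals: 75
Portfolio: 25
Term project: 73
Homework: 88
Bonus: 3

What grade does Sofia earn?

Studio work (91) > Practicals (75), so Practicals counts as 91.
Weighted total:
  Peer review 48 × 0.09 = 4.32
  Capstone 56 × 0.14 = 7.84
  Quizzes 82 × 0.08 = 6.56
  Studio work 91 × 0.1 = 9.1
  Practicals 91 × 0.17 = 15.47
  Portfolio 25 × 0.06 = 1.5
  Term project 73 × 0.1 = 7.3
  Homework 88 × 0.26 = 22.88
Sum = 74.97
Bonus: 74.97 + 3 = 77.97
77.97 is ≥ 73 and < 85 → Distinction

Distinction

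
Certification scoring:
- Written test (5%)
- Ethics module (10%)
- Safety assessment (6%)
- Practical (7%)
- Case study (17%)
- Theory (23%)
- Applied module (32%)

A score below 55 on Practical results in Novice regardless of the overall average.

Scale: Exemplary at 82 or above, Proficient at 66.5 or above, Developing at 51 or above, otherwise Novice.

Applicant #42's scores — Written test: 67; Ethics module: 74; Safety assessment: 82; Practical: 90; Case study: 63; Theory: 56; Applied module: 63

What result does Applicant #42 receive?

Developing

Practical score 90 ≥ 55: minimum met.
Weighted total:
  Written test 67 × 0.05 = 3.35
  Ethics module 74 × 0.1 = 7.4
  Safety assessment 82 × 0.06 = 4.92
  Practical 90 × 0.07 = 6.3
  Case study 63 × 0.17 = 10.71
  Theory 56 × 0.23 = 12.88
  Applied module 63 × 0.32 = 20.16
Sum = 65.72
65.72 is ≥ 51 and < 66.5 → Developing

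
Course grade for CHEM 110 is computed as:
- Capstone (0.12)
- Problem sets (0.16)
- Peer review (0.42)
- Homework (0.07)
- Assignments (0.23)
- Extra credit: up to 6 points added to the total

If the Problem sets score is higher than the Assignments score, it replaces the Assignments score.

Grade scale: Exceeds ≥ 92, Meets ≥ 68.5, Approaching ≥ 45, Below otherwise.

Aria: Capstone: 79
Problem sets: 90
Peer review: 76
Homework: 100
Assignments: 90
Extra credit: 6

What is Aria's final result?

Meets

Problem sets (90) ≤ Assignments (90), so Assignments stays at 90.
Weighted total:
  Capstone 79 × 0.12 = 9.48
  Problem sets 90 × 0.16 = 14.4
  Peer review 76 × 0.42 = 31.92
  Homework 100 × 0.07 = 7
  Assignments 90 × 0.23 = 20.7
Sum = 83.5
Extra credit: 83.5 + 6 = 89.5
89.5 is ≥ 68.5 and < 92 → Meets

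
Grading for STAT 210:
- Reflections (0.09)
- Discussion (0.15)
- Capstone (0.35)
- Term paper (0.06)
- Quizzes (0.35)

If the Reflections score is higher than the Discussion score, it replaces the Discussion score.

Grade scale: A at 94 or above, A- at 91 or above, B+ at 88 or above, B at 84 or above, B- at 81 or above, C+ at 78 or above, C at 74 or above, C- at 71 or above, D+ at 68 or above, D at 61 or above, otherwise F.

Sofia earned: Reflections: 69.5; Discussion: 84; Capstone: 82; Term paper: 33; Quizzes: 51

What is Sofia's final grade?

Reflections (69.5) ≤ Discussion (84), so Discussion stays at 84.
Weighted total:
  Reflections 69.5 × 0.09 = 6.255
  Discussion 84 × 0.15 = 12.6
  Capstone 82 × 0.35 = 28.7
  Term paper 33 × 0.06 = 1.98
  Quizzes 51 × 0.35 = 17.85
Sum = 67.385
67.385 is ≥ 61 and < 68 → D

D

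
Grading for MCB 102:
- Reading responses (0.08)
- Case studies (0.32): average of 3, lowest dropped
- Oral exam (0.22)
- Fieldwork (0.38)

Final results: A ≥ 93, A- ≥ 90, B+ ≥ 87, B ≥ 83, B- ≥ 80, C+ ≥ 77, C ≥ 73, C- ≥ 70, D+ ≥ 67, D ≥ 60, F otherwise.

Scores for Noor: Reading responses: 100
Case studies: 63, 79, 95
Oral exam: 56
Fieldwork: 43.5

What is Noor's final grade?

D

Case studies: drop 63 → average of remaining 2 = 174/2 = 87
Weighted total:
  Reading responses 100 × 0.08 = 8
  Case studies 87 × 0.32 = 27.84
  Oral exam 56 × 0.22 = 12.32
  Fieldwork 43.5 × 0.38 = 16.53
Sum = 64.69
64.69 is ≥ 60 and < 67 → D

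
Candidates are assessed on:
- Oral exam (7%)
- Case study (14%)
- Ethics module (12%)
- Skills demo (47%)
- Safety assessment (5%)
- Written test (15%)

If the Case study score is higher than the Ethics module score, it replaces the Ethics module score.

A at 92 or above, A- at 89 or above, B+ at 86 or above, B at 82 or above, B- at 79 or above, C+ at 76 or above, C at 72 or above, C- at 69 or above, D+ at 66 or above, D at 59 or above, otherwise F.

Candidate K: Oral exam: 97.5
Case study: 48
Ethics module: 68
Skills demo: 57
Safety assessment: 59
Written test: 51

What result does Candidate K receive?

Case study (48) ≤ Ethics module (68), so Ethics module stays at 68.
Weighted total:
  Oral exam 97.5 × 0.07 = 6.825
  Case study 48 × 0.14 = 6.72
  Ethics module 68 × 0.12 = 8.16
  Skills demo 57 × 0.47 = 26.79
  Safety assessment 59 × 0.05 = 2.95
  Written test 51 × 0.15 = 7.65
Sum = 59.095
59.095 is ≥ 59 and < 66 → D

D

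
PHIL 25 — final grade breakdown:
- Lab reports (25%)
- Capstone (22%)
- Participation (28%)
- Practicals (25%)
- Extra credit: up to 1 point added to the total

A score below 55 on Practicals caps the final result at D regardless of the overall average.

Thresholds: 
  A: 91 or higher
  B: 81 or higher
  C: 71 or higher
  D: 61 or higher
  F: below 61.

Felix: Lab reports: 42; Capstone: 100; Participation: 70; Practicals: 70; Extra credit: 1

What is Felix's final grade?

D

Practicals score 70 ≥ 55: minimum met.
Weighted total:
  Lab reports 42 × 0.25 = 10.5
  Capstone 100 × 0.22 = 22
  Participation 70 × 0.28 = 19.6
  Practicals 70 × 0.25 = 17.5
Sum = 69.6
Extra credit: 69.6 + 1 = 70.6
70.6 is ≥ 61 and < 71 → D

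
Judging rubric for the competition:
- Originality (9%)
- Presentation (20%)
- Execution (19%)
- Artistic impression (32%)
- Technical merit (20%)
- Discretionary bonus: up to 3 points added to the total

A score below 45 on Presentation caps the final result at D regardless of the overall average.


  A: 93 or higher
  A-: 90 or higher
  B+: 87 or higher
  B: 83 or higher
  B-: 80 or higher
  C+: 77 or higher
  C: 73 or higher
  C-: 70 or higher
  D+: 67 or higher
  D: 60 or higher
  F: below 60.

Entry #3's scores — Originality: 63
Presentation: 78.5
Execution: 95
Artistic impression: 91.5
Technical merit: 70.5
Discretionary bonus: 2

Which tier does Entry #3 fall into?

B

Presentation score 78.5 ≥ 45: minimum met.
Weighted total:
  Originality 63 × 0.09 = 5.67
  Presentation 78.5 × 0.2 = 15.7
  Execution 95 × 0.19 = 18.05
  Artistic impression 91.5 × 0.32 = 29.28
  Technical merit 70.5 × 0.2 = 14.1
Sum = 82.8
Discretionary bonus: 82.8 + 2 = 84.8
84.8 is ≥ 83 and < 87 → B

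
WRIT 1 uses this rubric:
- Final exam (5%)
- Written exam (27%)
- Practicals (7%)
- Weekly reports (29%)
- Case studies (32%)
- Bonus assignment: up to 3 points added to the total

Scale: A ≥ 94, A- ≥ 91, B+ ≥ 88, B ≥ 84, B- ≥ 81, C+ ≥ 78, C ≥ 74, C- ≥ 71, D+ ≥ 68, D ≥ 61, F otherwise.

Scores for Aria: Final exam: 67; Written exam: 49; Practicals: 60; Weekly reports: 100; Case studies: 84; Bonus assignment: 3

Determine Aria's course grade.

Weighted total:
  Final exam 67 × 0.05 = 3.35
  Written exam 49 × 0.27 = 13.23
  Practicals 60 × 0.07 = 4.2
  Weekly reports 100 × 0.29 = 29
  Case studies 84 × 0.32 = 26.88
Sum = 76.66
Bonus assignment: 76.66 + 3 = 79.66
79.66 is ≥ 78 and < 81 → C+

C+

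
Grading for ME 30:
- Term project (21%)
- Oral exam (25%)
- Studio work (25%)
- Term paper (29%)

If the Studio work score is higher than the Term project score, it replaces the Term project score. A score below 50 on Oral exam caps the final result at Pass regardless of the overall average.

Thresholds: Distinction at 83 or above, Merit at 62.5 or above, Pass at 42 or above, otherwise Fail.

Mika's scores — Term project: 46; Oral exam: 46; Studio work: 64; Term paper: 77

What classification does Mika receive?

Studio work (64) > Term project (46), so Term project counts as 64.
Oral exam score 46 < 50: minimum not met.
Weighted total:
  Term project 64 × 0.21 = 13.44
  Oral exam 46 × 0.25 = 11.5
  Studio work 64 × 0.25 = 16
  Term paper 77 × 0.29 = 22.33
Sum = 63.27
63.27 would be Merit; cap at Pass applies → Pass.

Pass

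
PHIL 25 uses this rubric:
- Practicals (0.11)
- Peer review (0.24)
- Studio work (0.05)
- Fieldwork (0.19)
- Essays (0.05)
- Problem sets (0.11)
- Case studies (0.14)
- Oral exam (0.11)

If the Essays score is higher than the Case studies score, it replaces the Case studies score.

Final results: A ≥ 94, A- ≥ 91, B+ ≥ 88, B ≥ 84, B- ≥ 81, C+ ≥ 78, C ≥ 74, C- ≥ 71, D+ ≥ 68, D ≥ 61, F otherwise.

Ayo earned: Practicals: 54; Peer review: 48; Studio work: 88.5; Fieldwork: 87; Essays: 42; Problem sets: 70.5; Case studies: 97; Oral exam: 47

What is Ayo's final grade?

D

Essays (42) ≤ Case studies (97), so Case studies stays at 97.
Weighted total:
  Practicals 54 × 0.11 = 5.94
  Peer review 48 × 0.24 = 11.52
  Studio work 88.5 × 0.05 = 4.425
  Fieldwork 87 × 0.19 = 16.53
  Essays 42 × 0.05 = 2.1
  Problem sets 70.5 × 0.11 = 7.755
  Case studies 97 × 0.14 = 13.58
  Oral exam 47 × 0.11 = 5.17
Sum = 67.02
67.02 is ≥ 61 and < 68 → D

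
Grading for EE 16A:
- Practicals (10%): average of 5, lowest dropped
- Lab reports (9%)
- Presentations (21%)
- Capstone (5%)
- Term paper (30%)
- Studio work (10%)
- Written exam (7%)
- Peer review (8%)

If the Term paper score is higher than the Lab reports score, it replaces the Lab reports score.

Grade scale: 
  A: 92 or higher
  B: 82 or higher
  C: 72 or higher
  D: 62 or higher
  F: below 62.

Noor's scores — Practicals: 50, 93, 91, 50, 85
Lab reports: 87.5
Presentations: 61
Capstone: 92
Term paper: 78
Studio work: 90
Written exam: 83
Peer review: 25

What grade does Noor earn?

C

Practicals: drop 50 → average of remaining 4 = 319/4 = 79.75
Term paper (78) ≤ Lab reports (87.5), so Lab reports stays at 87.5.
Weighted total:
  Practicals 79.75 × 0.1 = 7.975
  Lab reports 87.5 × 0.09 = 7.875
  Presentations 61 × 0.21 = 12.81
  Capstone 92 × 0.05 = 4.6
  Term paper 78 × 0.3 = 23.4
  Studio work 90 × 0.1 = 9
  Written exam 83 × 0.07 = 5.81
  Peer review 25 × 0.08 = 2
Sum = 73.47
73.47 is ≥ 72 and < 82 → C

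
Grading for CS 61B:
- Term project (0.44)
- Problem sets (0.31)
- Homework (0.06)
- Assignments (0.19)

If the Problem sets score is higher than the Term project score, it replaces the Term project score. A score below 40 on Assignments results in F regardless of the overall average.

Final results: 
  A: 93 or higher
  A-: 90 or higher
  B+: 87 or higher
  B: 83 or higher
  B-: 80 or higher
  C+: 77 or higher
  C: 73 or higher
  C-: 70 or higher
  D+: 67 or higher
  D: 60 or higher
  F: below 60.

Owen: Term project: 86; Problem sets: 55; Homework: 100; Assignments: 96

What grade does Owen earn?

Problem sets (55) ≤ Term project (86), so Term project stays at 86.
Assignments score 96 ≥ 40: minimum met.
Weighted total:
  Term project 86 × 0.44 = 37.84
  Problem sets 55 × 0.31 = 17.05
  Homework 100 × 0.06 = 6
  Assignments 96 × 0.19 = 18.24
Sum = 79.13
79.13 is ≥ 77 and < 80 → C+

C+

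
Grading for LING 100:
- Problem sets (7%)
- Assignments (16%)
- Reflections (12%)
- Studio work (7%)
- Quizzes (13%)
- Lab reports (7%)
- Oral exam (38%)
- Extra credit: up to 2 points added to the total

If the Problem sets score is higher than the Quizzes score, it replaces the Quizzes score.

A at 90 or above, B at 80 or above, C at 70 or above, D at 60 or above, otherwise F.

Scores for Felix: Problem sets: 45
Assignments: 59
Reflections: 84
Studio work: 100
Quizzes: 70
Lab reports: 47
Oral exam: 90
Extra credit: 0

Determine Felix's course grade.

Problem sets (45) ≤ Quizzes (70), so Quizzes stays at 70.
Weighted total:
  Problem sets 45 × 0.07 = 3.15
  Assignments 59 × 0.16 = 9.44
  Reflections 84 × 0.12 = 10.08
  Studio work 100 × 0.07 = 7
  Quizzes 70 × 0.13 = 9.1
  Lab reports 47 × 0.07 = 3.29
  Oral exam 90 × 0.38 = 34.2
Sum = 76.26
Extra credit: 76.26 + 0 = 76.26
76.26 is ≥ 70 and < 80 → C

C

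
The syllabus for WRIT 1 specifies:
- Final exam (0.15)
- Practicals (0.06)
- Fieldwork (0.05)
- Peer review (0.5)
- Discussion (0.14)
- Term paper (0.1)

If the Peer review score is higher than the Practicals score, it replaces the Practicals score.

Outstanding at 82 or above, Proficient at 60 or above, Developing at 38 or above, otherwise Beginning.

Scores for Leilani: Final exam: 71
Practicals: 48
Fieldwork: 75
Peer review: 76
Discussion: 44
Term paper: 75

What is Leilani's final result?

Peer review (76) > Practicals (48), so Practicals counts as 76.
Weighted total:
  Final exam 71 × 0.15 = 10.65
  Practicals 76 × 0.06 = 4.56
  Fieldwork 75 × 0.05 = 3.75
  Peer review 76 × 0.5 = 38
  Discussion 44 × 0.14 = 6.16
  Term paper 75 × 0.1 = 7.5
Sum = 70.62
70.62 is ≥ 60 and < 82 → Proficient

Proficient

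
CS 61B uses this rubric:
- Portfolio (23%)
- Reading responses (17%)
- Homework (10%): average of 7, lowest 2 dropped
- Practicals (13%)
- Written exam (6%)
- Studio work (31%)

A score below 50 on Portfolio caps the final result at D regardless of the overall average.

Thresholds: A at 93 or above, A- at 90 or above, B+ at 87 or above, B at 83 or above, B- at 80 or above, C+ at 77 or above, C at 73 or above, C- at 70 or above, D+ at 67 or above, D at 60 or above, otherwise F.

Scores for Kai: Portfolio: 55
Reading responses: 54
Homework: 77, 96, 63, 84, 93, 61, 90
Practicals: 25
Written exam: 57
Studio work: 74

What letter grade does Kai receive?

Homework: drop 61, 63 → average of remaining 5 = 440/5 = 88
Portfolio score 55 ≥ 50: minimum met.
Weighted total:
  Portfolio 55 × 0.23 = 12.65
  Reading responses 54 × 0.17 = 9.18
  Homework 88 × 0.1 = 8.8
  Practicals 25 × 0.13 = 3.25
  Written exam 57 × 0.06 = 3.42
  Studio work 74 × 0.31 = 22.94
Sum = 60.24
60.24 is ≥ 60 and < 67 → D

D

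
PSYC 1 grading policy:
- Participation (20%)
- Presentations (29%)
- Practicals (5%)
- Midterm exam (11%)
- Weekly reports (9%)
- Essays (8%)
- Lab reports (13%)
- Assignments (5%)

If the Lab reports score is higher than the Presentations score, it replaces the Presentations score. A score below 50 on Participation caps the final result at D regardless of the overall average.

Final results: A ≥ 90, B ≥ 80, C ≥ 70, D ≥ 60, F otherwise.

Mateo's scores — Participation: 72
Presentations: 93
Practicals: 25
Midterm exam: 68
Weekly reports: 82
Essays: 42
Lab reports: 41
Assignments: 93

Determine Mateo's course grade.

C

Lab reports (41) ≤ Presentations (93), so Presentations stays at 93.
Participation score 72 ≥ 50: minimum met.
Weighted total:
  Participation 72 × 0.2 = 14.4
  Presentations 93 × 0.29 = 26.97
  Practicals 25 × 0.05 = 1.25
  Midterm exam 68 × 0.11 = 7.48
  Weekly reports 82 × 0.09 = 7.38
  Essays 42 × 0.08 = 3.36
  Lab reports 41 × 0.13 = 5.33
  Assignments 93 × 0.05 = 4.65
Sum = 70.82
70.82 is ≥ 70 and < 80 → C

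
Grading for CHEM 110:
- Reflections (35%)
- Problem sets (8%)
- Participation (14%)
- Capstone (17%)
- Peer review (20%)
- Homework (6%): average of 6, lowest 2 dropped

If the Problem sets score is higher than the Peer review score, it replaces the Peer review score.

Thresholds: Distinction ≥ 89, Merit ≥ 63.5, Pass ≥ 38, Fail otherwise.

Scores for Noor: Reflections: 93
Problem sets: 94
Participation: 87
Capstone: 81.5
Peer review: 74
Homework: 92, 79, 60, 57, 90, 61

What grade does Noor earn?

Homework: drop 57, 60 → average of remaining 4 = 322/4 = 80.5
Problem sets (94) > Peer review (74), so Peer review counts as 94.
Weighted total:
  Reflections 93 × 0.35 = 32.55
  Problem sets 94 × 0.08 = 7.52
  Participation 87 × 0.14 = 12.18
  Capstone 81.5 × 0.17 = 13.855
  Peer review 94 × 0.2 = 18.8
  Homework 80.5 × 0.06 = 4.83
Sum = 89.735
89.735 ≥ 89 → Distinction

Distinction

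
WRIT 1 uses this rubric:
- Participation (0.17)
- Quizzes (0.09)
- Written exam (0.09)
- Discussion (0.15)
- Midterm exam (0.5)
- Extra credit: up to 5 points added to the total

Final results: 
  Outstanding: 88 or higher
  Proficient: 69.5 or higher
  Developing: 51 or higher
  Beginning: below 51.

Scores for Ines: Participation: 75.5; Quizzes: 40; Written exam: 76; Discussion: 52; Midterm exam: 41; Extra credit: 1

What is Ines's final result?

Weighted total:
  Participation 75.5 × 0.17 = 12.835
  Quizzes 40 × 0.09 = 3.6
  Written exam 76 × 0.09 = 6.84
  Discussion 52 × 0.15 = 7.8
  Midterm exam 41 × 0.5 = 20.5
Sum = 51.575
Extra credit: 51.575 + 1 = 52.575
52.575 is ≥ 51 and < 69.5 → Developing

Developing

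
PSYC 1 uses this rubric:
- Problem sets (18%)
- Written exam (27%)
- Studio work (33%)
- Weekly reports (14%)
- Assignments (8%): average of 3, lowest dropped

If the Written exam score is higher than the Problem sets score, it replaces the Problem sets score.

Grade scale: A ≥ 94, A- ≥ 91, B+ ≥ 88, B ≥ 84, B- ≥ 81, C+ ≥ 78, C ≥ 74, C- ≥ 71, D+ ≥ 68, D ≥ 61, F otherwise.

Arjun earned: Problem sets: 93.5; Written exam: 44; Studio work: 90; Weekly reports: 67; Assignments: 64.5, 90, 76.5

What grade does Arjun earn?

C

Assignments: drop 64.5 → average of remaining 2 = 166.5/2 = 83.25
Written exam (44) ≤ Problem sets (93.5), so Problem sets stays at 93.5.
Weighted total:
  Problem sets 93.5 × 0.18 = 16.83
  Written exam 44 × 0.27 = 11.88
  Studio work 90 × 0.33 = 29.7
  Weekly reports 67 × 0.14 = 9.38
  Assignments 83.25 × 0.08 = 6.66
Sum = 74.45
74.45 is ≥ 74 and < 78 → C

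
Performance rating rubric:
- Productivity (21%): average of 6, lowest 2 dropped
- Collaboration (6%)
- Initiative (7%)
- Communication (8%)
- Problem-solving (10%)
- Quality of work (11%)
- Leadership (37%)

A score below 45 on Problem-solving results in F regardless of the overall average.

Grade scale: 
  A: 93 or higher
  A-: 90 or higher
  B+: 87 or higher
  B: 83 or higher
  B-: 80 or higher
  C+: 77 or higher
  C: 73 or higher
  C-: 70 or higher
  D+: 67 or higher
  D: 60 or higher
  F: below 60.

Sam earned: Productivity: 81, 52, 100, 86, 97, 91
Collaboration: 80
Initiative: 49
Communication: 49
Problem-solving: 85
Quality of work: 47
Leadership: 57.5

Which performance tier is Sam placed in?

D

Productivity: drop 52, 81 → average of remaining 4 = 374/4 = 93.5
Problem-solving score 85 ≥ 45: minimum met.
Weighted total:
  Productivity 93.5 × 0.21 = 19.635
  Collaboration 80 × 0.06 = 4.8
  Initiative 49 × 0.07 = 3.43
  Communication 49 × 0.08 = 3.92
  Problem-solving 85 × 0.1 = 8.5
  Quality of work 47 × 0.11 = 5.17
  Leadership 57.5 × 0.37 = 21.275
Sum = 66.73
66.73 is ≥ 60 and < 67 → D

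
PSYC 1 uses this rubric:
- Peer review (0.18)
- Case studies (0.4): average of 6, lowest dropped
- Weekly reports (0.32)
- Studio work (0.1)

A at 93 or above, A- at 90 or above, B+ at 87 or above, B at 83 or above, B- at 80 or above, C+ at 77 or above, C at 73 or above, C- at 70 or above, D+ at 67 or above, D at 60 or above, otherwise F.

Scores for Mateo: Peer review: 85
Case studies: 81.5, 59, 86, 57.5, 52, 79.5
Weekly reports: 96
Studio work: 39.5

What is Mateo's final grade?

C+

Case studies: drop 52 → average of remaining 5 = 363.5/5 = 72.7
Weighted total:
  Peer review 85 × 0.18 = 15.3
  Case studies 72.7 × 0.4 = 29.08
  Weekly reports 96 × 0.32 = 30.72
  Studio work 39.5 × 0.1 = 3.95
Sum = 79.05
79.05 is ≥ 77 and < 80 → C+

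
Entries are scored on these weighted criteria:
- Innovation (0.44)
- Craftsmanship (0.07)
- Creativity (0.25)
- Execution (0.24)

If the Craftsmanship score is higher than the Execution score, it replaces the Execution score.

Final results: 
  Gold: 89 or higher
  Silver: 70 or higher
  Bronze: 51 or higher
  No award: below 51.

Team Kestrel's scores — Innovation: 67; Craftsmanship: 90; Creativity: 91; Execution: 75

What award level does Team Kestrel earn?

Silver

Craftsmanship (90) > Execution (75), so Execution counts as 90.
Weighted total:
  Innovation 67 × 0.44 = 29.48
  Craftsmanship 90 × 0.07 = 6.3
  Creativity 91 × 0.25 = 22.75
  Execution 90 × 0.24 = 21.6
Sum = 80.13
80.13 is ≥ 70 and < 89 → Silver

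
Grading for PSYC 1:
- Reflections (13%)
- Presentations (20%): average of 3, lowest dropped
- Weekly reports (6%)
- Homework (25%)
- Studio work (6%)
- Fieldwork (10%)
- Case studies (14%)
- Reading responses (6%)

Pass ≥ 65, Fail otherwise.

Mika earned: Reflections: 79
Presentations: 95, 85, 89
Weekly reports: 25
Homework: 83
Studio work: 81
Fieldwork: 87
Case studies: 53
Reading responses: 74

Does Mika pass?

Presentations: drop 85 → average of remaining 2 = 184/2 = 92
Weighted total:
  Reflections 79 × 0.13 = 10.27
  Presentations 92 × 0.2 = 18.4
  Weekly reports 25 × 0.06 = 1.5
  Homework 83 × 0.25 = 20.75
  Studio work 81 × 0.06 = 4.86
  Fieldwork 87 × 0.1 = 8.7
  Case studies 53 × 0.14 = 7.42
  Reading responses 74 × 0.06 = 4.44
Sum = 76.34
76.34 ≥ 65 → Pass

Pass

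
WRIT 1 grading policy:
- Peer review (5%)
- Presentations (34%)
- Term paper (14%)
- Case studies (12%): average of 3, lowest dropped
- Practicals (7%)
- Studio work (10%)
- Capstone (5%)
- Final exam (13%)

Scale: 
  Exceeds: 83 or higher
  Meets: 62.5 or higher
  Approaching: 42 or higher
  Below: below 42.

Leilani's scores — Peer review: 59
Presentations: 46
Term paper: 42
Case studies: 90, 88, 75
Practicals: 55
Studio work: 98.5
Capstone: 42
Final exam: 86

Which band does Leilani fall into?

Case studies: drop 75 → average of remaining 2 = 178/2 = 89
Weighted total:
  Peer review 59 × 0.05 = 2.95
  Presentations 46 × 0.34 = 15.64
  Term paper 42 × 0.14 = 5.88
  Case studies 89 × 0.12 = 10.68
  Practicals 55 × 0.07 = 3.85
  Studio work 98.5 × 0.1 = 9.85
  Capstone 42 × 0.05 = 2.1
  Final exam 86 × 0.13 = 11.18
Sum = 62.13
62.13 is ≥ 42 and < 62.5 → Approaching

Approaching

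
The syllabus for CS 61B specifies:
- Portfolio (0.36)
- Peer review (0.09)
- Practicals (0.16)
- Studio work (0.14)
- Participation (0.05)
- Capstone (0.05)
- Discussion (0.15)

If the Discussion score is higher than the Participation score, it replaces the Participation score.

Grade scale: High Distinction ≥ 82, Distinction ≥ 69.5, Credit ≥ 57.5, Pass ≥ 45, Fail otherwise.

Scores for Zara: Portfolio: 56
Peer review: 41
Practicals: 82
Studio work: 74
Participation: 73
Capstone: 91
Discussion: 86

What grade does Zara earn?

Credit

Discussion (86) > Participation (73), so Participation counts as 86.
Weighted total:
  Portfolio 56 × 0.36 = 20.16
  Peer review 41 × 0.09 = 3.69
  Practicals 82 × 0.16 = 13.12
  Studio work 74 × 0.14 = 10.36
  Participation 86 × 0.05 = 4.3
  Capstone 91 × 0.05 = 4.55
  Discussion 86 × 0.15 = 12.9
Sum = 69.08
69.08 is ≥ 57.5 and < 69.5 → Credit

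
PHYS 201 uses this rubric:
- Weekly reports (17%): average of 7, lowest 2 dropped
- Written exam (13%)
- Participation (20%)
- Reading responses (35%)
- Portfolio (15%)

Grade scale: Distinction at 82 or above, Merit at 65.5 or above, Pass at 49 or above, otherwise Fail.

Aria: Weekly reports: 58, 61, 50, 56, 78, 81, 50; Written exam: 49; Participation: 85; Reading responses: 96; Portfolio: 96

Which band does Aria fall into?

Distinction

Weekly reports: drop 50, 50 → average of remaining 5 = 334/5 = 66.8
Weighted total:
  Weekly reports 66.8 × 0.17 = 11.356
  Written exam 49 × 0.13 = 6.37
  Participation 85 × 0.2 = 17
  Reading responses 96 × 0.35 = 33.6
  Portfolio 96 × 0.15 = 14.4
Sum = 82.726
82.726 ≥ 82 → Distinction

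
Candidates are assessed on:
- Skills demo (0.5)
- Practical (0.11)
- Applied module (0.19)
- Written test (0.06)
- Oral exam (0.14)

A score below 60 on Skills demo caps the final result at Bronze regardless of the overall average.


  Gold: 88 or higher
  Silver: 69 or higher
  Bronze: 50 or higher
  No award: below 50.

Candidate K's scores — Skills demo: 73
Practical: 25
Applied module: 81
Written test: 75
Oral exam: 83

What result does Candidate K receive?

Silver

Skills demo score 73 ≥ 60: minimum met.
Weighted total:
  Skills demo 73 × 0.5 = 36.5
  Practical 25 × 0.11 = 2.75
  Applied module 81 × 0.19 = 15.39
  Written test 75 × 0.06 = 4.5
  Oral exam 83 × 0.14 = 11.62
Sum = 70.76
70.76 is ≥ 69 and < 88 → Silver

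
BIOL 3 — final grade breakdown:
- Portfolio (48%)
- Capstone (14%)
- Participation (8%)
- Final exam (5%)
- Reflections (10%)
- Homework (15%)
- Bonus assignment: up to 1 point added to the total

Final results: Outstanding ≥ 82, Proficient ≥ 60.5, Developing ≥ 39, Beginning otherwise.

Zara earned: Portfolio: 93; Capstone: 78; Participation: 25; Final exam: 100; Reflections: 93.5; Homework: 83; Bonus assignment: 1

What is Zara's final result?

Outstanding

Weighted total:
  Portfolio 93 × 0.48 = 44.64
  Capstone 78 × 0.14 = 10.92
  Participation 25 × 0.08 = 2
  Final exam 100 × 0.05 = 5
  Reflections 93.5 × 0.1 = 9.35
  Homework 83 × 0.15 = 12.45
Sum = 84.36
Bonus assignment: 84.36 + 1 = 85.36
85.36 ≥ 82 → Outstanding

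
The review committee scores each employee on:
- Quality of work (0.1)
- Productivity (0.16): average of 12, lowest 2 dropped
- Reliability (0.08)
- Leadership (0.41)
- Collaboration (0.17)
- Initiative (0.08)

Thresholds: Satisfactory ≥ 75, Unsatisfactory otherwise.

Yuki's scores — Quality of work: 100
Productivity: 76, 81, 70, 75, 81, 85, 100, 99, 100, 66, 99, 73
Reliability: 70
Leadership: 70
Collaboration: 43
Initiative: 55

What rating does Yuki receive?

Productivity: drop 66, 70 → average of remaining 10 = 869/10 = 86.9
Weighted total:
  Quality of work 100 × 0.1 = 10
  Productivity 86.9 × 0.16 = 13.904
  Reliability 70 × 0.08 = 5.6
  Leadership 70 × 0.41 = 28.7
  Collaboration 43 × 0.17 = 7.31
  Initiative 55 × 0.08 = 4.4
Sum = 69.914
69.914 < 75 → Unsatisfactory

Unsatisfactory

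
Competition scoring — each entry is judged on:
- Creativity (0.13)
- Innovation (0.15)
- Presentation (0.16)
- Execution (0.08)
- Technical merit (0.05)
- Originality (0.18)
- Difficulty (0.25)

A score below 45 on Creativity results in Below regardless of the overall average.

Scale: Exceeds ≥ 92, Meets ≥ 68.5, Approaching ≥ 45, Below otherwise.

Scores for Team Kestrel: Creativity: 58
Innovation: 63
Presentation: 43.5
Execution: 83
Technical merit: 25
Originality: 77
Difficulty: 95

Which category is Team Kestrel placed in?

Meets

Creativity score 58 ≥ 45: minimum met.
Weighted total:
  Creativity 58 × 0.13 = 7.54
  Innovation 63 × 0.15 = 9.45
  Presentation 43.5 × 0.16 = 6.96
  Execution 83 × 0.08 = 6.64
  Technical merit 25 × 0.05 = 1.25
  Originality 77 × 0.18 = 13.86
  Difficulty 95 × 0.25 = 23.75
Sum = 69.45
69.45 is ≥ 68.5 and < 92 → Meets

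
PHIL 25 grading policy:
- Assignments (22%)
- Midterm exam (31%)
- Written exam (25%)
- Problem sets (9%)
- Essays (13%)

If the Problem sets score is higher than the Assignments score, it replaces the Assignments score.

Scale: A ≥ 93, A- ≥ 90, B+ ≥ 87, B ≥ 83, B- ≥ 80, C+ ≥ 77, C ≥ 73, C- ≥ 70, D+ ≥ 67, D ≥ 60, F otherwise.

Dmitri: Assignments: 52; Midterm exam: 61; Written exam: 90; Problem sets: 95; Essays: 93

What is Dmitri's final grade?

B-

Problem sets (95) > Assignments (52), so Assignments counts as 95.
Weighted total:
  Assignments 95 × 0.22 = 20.9
  Midterm exam 61 × 0.31 = 18.91
  Written exam 90 × 0.25 = 22.5
  Problem sets 95 × 0.09 = 8.55
  Essays 93 × 0.13 = 12.09
Sum = 82.95
82.95 is ≥ 80 and < 83 → B-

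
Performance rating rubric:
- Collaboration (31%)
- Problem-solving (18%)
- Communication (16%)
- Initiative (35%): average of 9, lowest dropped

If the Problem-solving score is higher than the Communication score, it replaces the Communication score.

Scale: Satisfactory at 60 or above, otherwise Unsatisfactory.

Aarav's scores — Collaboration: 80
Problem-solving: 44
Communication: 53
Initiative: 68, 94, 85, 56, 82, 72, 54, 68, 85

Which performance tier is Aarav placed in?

Satisfactory

Initiative: drop 54 → average of remaining 8 = 610/8 = 76.25
Problem-solving (44) ≤ Communication (53), so Communication stays at 53.
Weighted total:
  Collaboration 80 × 0.31 = 24.8
  Problem-solving 44 × 0.18 = 7.92
  Communication 53 × 0.16 = 8.48
  Initiative 76.25 × 0.35 = 26.6875
Sum = 67.8875
67.8875 ≥ 60 → Satisfactory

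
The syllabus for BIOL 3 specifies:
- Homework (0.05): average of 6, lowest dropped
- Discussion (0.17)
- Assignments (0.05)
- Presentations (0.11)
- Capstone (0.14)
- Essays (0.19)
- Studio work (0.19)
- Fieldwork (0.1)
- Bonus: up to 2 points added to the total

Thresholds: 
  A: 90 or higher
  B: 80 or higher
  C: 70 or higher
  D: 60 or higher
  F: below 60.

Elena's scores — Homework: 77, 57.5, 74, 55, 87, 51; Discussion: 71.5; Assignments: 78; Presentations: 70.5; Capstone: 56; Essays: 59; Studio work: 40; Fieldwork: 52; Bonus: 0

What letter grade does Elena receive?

Homework: drop 51 → average of remaining 5 = 350.5/5 = 70.1
Weighted total:
  Homework 70.1 × 0.05 = 3.505
  Discussion 71.5 × 0.17 = 12.155
  Assignments 78 × 0.05 = 3.9
  Presentations 70.5 × 0.11 = 7.755
  Capstone 56 × 0.14 = 7.84
  Essays 59 × 0.19 = 11.21
  Studio work 40 × 0.19 = 7.6
  Fieldwork 52 × 0.1 = 5.2
Sum = 59.165
Bonus: 59.165 + 0 = 59.165
59.165 < 60 → F

F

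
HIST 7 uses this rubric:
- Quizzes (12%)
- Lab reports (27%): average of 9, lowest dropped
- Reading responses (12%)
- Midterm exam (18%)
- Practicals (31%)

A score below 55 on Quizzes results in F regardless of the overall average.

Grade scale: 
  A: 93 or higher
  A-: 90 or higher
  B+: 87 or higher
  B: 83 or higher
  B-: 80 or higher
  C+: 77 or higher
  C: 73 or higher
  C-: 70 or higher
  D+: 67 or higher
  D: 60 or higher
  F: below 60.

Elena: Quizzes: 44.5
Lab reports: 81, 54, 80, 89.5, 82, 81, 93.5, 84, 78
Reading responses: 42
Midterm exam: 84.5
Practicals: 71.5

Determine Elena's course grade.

Lab reports: drop 54 → average of remaining 8 = 669/8 = 83.625
Quizzes score 44.5 < 55: minimum not met.
Weighted total:
  Quizzes 44.5 × 0.12 = 5.34
  Lab reports 83.625 × 0.27 = 22.57875
  Reading responses 42 × 0.12 = 5.04
  Midterm exam 84.5 × 0.18 = 15.21
  Practicals 71.5 × 0.31 = 22.165
Sum = 70.33375
Because the Quizzes minimum was not met, the result is F.

F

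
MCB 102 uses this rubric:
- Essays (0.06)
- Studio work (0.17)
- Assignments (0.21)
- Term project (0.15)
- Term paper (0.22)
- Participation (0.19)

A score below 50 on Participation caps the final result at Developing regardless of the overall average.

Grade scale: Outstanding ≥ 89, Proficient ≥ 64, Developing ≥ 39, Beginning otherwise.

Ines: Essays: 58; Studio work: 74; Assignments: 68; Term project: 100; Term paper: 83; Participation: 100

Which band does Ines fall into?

Participation score 100 ≥ 50: minimum met.
Weighted total:
  Essays 58 × 0.06 = 3.48
  Studio work 74 × 0.17 = 12.58
  Assignments 68 × 0.21 = 14.28
  Term project 100 × 0.15 = 15
  Term paper 83 × 0.22 = 18.26
  Participation 100 × 0.19 = 19
Sum = 82.6
82.6 is ≥ 64 and < 89 → Proficient

Proficient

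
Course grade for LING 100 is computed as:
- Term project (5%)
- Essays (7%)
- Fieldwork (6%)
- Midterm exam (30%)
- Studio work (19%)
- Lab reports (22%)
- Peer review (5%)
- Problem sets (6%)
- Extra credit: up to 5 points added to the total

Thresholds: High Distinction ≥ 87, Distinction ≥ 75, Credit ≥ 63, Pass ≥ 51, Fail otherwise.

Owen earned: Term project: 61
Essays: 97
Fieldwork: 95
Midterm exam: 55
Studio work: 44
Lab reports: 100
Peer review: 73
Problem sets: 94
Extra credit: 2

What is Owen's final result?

Weighted total:
  Term project 61 × 0.05 = 3.05
  Essays 97 × 0.07 = 6.79
  Fieldwork 95 × 0.06 = 5.7
  Midterm exam 55 × 0.3 = 16.5
  Studio work 44 × 0.19 = 8.36
  Lab reports 100 × 0.22 = 22
  Peer review 73 × 0.05 = 3.65
  Problem sets 94 × 0.06 = 5.64
Sum = 71.69
Extra credit: 71.69 + 2 = 73.69
73.69 is ≥ 63 and < 75 → Credit

Credit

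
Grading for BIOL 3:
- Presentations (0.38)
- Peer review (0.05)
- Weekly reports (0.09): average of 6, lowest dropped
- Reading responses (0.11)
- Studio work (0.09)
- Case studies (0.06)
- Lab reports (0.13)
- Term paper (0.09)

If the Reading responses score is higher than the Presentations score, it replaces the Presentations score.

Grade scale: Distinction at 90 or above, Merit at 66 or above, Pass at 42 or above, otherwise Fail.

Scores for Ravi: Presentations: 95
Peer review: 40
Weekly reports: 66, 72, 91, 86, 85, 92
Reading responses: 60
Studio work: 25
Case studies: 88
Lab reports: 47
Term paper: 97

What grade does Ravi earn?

Weekly reports: drop 66 → average of remaining 5 = 426/5 = 85.2
Reading responses (60) ≤ Presentations (95), so Presentations stays at 95.
Weighted total:
  Presentations 95 × 0.38 = 36.1
  Peer review 40 × 0.05 = 2
  Weekly reports 85.2 × 0.09 = 7.668
  Reading responses 60 × 0.11 = 6.6
  Studio work 25 × 0.09 = 2.25
  Case studies 88 × 0.06 = 5.28
  Lab reports 47 × 0.13 = 6.11
  Term paper 97 × 0.09 = 8.73
Sum = 74.738
74.738 is ≥ 66 and < 90 → Merit

Merit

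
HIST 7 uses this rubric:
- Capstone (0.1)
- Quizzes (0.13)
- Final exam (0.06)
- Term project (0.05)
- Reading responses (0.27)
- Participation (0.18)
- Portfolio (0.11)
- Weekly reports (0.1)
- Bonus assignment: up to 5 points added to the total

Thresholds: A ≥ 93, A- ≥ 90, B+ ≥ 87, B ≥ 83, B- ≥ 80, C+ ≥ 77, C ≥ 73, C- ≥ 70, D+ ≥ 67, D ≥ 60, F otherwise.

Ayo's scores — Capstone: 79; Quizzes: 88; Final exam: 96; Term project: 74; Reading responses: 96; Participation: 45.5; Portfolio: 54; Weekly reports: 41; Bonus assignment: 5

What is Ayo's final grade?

Weighted total:
  Capstone 79 × 0.1 = 7.9
  Quizzes 88 × 0.13 = 11.44
  Final exam 96 × 0.06 = 5.76
  Term project 74 × 0.05 = 3.7
  Reading responses 96 × 0.27 = 25.92
  Participation 45.5 × 0.18 = 8.19
  Portfolio 54 × 0.11 = 5.94
  Weekly reports 41 × 0.1 = 4.1
Sum = 72.95
Bonus assignment: 72.95 + 5 = 77.95
77.95 is ≥ 77 and < 80 → C+

C+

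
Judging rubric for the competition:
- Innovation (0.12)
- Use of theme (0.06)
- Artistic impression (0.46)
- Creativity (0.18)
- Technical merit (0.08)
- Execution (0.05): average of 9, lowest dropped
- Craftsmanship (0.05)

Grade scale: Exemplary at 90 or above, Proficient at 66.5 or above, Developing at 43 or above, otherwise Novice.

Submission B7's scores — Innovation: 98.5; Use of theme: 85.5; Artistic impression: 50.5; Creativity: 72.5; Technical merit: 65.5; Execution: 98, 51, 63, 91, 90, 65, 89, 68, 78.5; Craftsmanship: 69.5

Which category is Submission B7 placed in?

Developing

Execution: drop 51 → average of remaining 8 = 642.5/8 = 80.3125
Weighted total:
  Innovation 98.5 × 0.12 = 11.82
  Use of theme 85.5 × 0.06 = 5.13
  Artistic impression 50.5 × 0.46 = 23.23
  Creativity 72.5 × 0.18 = 13.05
  Technical merit 65.5 × 0.08 = 5.24
  Execution 80.3125 × 0.05 = 4.015625
  Craftsmanship 69.5 × 0.05 = 3.475
Sum = 65.960625
65.960625 is ≥ 43 and < 66.5 → Developing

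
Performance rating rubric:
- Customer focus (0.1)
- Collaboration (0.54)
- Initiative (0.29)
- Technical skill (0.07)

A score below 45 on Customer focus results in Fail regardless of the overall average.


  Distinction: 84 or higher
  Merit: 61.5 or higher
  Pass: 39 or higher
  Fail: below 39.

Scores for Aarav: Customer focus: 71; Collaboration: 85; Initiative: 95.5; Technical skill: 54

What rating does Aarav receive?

Distinction

Customer focus score 71 ≥ 45: minimum met.
Weighted total:
  Customer focus 71 × 0.1 = 7.1
  Collaboration 85 × 0.54 = 45.9
  Initiative 95.5 × 0.29 = 27.695
  Technical skill 54 × 0.07 = 3.78
Sum = 84.475
84.475 ≥ 84 → Distinction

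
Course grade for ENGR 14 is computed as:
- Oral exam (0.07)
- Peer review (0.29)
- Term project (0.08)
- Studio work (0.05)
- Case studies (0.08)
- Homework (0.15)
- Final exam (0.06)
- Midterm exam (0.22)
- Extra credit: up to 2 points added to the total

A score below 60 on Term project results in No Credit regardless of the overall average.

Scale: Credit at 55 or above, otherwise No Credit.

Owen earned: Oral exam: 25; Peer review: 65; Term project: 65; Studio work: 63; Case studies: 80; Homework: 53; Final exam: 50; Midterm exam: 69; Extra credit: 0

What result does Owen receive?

Credit

Term project score 65 ≥ 60: minimum met.
Weighted total:
  Oral exam 25 × 0.07 = 1.75
  Peer review 65 × 0.29 = 18.85
  Term project 65 × 0.08 = 5.2
  Studio work 63 × 0.05 = 3.15
  Case studies 80 × 0.08 = 6.4
  Homework 53 × 0.15 = 7.95
  Final exam 50 × 0.06 = 3
  Midterm exam 69 × 0.22 = 15.18
Sum = 61.48
Extra credit: 61.48 + 0 = 61.48
61.48 ≥ 55 → Credit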